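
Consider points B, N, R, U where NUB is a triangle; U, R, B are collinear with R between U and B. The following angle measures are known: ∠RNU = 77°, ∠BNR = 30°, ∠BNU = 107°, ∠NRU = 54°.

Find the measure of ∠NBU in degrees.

1. ∠NUR = 49°  [△NUR]
2. ∠BUN = 49°  [R on ray UB]
3. ∠NBU = 24°  [△NUB]

∠NBU = 24°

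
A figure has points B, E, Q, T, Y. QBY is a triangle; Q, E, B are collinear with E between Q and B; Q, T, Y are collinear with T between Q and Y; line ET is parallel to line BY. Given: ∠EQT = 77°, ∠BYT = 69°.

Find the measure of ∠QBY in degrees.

∠QBY = 34°

1. ∠BQY = 77°  [E on QB, T on QY]
2. ∠BYQ = 69°  [T on ray YQ]
3. ∠QBY = 34°  [△QBY]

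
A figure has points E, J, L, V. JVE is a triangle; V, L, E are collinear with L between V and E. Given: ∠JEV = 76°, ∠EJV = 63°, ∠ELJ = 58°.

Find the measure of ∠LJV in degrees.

∠LJV = 17°

1. ∠EVJ = 41°  [△JVE]
2. ∠JLV = 122°  [linear pair at L on VE]
3. ∠JVL = 41°  [L on ray VE]
4. ∠LJV = 17°  [△JVL]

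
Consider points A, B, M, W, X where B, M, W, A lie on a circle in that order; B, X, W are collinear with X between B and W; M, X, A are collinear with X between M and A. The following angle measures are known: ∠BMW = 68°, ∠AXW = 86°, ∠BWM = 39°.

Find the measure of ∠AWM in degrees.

1. ∠MBW = 73°  [△BMW]
2. ∠BXM = 86°  [vertical angles at X]
3. ∠BAM = 39°  [same arc BM]
4. ∠AMB = 21°  [△BXM]
5. ∠ABM = 120°  [△BMA]
6. ∠AWM = 60°  [cyclic BMWA, opposite ∠B+∠W]

∠AWM = 60°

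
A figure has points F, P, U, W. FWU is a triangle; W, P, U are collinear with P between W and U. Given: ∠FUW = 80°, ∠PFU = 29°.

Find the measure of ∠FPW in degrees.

∠FPW = 109°

1. ∠FUP = 80°  [P on ray UW]
2. ∠FPU = 71°  [△FPU]
3. ∠FPW = 109°  [linear pair at P on WU]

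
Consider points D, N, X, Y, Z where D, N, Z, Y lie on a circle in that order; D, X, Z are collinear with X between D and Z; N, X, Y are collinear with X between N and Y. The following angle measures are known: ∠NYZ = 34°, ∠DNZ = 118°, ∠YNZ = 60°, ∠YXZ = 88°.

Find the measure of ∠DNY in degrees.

1. ∠NDZ = 34°  [same arc NZ]
2. ∠DXN = 88°  [vertical angles at X]
3. ∠DNY = 58°  [△DXN]

∠DNY = 58°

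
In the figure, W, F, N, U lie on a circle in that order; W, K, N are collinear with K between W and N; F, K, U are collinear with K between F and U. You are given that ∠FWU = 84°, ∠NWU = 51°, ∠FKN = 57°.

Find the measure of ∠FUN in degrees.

∠FUN = 33°

1. ∠FNU = 96°  [cyclic WFNU, opposite ∠W+∠N]
2. ∠NFU = 51°  [same arc NU]
3. ∠FUN = 33°  [△FNU]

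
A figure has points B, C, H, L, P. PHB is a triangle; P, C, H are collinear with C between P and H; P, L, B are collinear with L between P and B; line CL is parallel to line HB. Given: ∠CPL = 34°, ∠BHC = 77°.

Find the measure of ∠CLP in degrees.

1. ∠BPH = 34°  [C on PH, L on PB]
2. ∠BHP = 77°  [C on ray HP]
3. ∠HBP = 69°  [△PHB]
4. ∠CLP = 69°  [CL∥HB, corresponding at L]

∠CLP = 69°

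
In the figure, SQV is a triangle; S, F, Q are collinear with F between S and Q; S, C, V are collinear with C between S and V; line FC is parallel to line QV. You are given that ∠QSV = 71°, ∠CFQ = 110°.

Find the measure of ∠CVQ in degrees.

∠CVQ = 39°

1. ∠CSF = 71°  [F on SQ, C on SV]
2. ∠CFS = 70°  [linear pair at F on SQ]
3. ∠FCS = 39°  [△SFC]
4. ∠FCV = 141°  [linear pair at C on SV]
5. ∠CVQ = 39°  [FC∥QV, co-interior at V–C]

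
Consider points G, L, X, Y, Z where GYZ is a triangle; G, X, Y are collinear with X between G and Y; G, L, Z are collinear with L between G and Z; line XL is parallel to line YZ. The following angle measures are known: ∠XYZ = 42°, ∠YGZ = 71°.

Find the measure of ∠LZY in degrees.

1. ∠GYZ = 42°  [X on ray YG]
2. ∠GZY = 67°  [△GYZ]
3. ∠LZY = 67°  [L on ray ZG]

∠LZY = 67°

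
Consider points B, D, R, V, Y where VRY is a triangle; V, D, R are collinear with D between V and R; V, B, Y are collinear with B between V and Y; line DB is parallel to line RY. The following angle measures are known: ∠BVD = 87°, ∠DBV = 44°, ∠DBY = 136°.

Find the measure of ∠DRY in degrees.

∠DRY = 49°

1. ∠BDV = 49°  [△VDB]
2. ∠BDR = 131°  [linear pair at D on VR]
3. ∠DRY = 49°  [DB∥RY, co-interior at R–D]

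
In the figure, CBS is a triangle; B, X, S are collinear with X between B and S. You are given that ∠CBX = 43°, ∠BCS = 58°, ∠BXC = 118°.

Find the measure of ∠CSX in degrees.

1. ∠CBS = 43°  [X on ray BS]
2. ∠BSC = 79°  [△CBS]
3. ∠CSX = 79°  [X on ray SB]

∠CSX = 79°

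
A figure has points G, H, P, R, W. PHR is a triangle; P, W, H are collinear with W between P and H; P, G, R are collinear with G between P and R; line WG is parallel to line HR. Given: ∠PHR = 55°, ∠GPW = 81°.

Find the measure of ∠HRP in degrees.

∠HRP = 44°

1. ∠GWP = 55°  [WG∥HR, corresponding at W]
2. ∠PGW = 44°  [△PWG]
3. ∠HRP = 44°  [WG∥HR, corresponding at G]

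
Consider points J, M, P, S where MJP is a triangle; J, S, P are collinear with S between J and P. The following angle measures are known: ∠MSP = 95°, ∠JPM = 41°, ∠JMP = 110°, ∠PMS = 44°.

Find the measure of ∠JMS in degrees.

∠JMS = 66°

1. ∠JSM = 85°  [linear pair at S on JP]
2. ∠MJP = 29°  [△MJP]
3. ∠MJS = 29°  [S on ray JP]
4. ∠JMS = 66°  [△MJS]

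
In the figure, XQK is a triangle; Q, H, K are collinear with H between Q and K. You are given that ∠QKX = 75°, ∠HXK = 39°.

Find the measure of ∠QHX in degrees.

1. ∠HKX = 75°  [H on ray KQ]
2. ∠KHX = 66°  [△XHK]
3. ∠QHX = 114°  [linear pair at H on QK]

∠QHX = 114°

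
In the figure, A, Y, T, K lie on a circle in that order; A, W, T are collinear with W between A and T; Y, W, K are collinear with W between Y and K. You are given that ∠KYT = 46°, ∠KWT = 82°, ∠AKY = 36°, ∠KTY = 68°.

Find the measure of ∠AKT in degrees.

1. ∠KAT = 46°  [same arc TK]
2. ∠TKY = 66°  [△YTK]
3. ∠ATK = 32°  [△TWK]
4. ∠AKT = 102°  [△ATK]

∠AKT = 102°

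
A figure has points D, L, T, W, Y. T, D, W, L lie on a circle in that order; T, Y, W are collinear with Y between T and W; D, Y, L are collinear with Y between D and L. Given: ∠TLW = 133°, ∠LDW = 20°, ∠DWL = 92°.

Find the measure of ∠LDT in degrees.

1. ∠LTW = 20°  [same arc WL]
2. ∠LWT = 27°  [△TWL]
3. ∠LDT = 27°  [same arc TL]

∠LDT = 27°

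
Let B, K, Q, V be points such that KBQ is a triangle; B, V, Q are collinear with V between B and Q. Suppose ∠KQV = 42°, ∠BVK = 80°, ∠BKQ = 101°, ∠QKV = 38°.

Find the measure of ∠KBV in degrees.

1. ∠BQK = 42°  [V on ray QB]
2. ∠KBQ = 37°  [△KBQ]
3. ∠KBV = 37°  [V on ray BQ]

∠KBV = 37°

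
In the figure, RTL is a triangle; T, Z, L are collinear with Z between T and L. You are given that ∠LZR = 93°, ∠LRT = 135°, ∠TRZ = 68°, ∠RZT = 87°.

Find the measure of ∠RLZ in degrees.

∠RLZ = 20°

1. ∠RTZ = 25°  [△RTZ]
2. ∠LTR = 25°  [Z on ray TL]
3. ∠RLT = 20°  [△RTL]
4. ∠RLZ = 20°  [Z on ray LT]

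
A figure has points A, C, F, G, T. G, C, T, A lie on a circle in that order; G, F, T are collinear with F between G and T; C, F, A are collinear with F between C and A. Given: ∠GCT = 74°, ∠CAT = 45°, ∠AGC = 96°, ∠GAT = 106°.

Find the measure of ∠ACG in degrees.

1. ∠CGT = 45°  [same arc CT]
2. ∠CTG = 61°  [△GCT]
3. ∠CAG = 61°  [same arc GC]
4. ∠ACG = 23°  [△GCA]

∠ACG = 23°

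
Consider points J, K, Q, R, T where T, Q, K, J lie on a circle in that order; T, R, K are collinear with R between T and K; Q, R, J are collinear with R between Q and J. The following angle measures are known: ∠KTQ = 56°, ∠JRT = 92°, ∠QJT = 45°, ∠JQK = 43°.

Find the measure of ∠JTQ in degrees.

1. ∠KJQ = 56°  [same arc QK]
2. ∠JKQ = 81°  [△QKJ]
3. ∠JTQ = 99°  [cyclic TQKJ, opposite ∠T+∠K]

∠JTQ = 99°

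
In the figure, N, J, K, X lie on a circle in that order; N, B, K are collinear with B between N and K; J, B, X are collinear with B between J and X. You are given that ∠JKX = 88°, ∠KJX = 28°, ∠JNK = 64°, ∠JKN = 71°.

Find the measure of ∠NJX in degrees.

∠NJX = 17°

1. ∠JNX = 92°  [cyclic NJKX, opposite ∠N+∠K]
2. ∠JXN = 71°  [same arc NJ]
3. ∠NJX = 17°  [△NJX]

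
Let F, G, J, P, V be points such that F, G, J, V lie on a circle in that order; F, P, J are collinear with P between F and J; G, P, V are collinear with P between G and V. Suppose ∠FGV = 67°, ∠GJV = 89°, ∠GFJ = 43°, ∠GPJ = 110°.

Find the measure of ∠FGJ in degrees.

∠FGJ = 115°

1. ∠GFV = 91°  [cyclic FGJV, opposite ∠F+∠J]
2. ∠FVG = 22°  [△FGV]
3. ∠FJG = 22°  [same arc FG]
4. ∠FGJ = 115°  [△FGJ]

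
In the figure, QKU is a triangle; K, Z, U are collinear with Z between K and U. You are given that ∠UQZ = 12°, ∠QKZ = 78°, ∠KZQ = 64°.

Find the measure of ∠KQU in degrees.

1. ∠QKU = 78°  [Z on ray KU]
2. ∠QZU = 116°  [linear pair at Z on KU]
3. ∠QUZ = 52°  [△QZU]
4. ∠KUQ = 52°  [Z on ray UK]
5. ∠KQU = 50°  [△QKU]

∠KQU = 50°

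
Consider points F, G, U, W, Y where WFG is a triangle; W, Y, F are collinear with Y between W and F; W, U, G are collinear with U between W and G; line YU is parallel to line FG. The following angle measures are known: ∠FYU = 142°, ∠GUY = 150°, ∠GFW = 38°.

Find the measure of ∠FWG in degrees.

∠FWG = 112°

1. ∠UYW = 38°  [linear pair at Y on WF]
2. ∠WUY = 30°  [linear pair at U on WG]
3. ∠UWY = 112°  [△WYU]
4. ∠FWG = 112°  [Y on WF, U on WG]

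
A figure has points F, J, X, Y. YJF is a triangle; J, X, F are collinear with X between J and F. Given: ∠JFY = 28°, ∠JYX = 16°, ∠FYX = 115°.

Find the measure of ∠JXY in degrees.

∠JXY = 143°

1. ∠XFY = 28°  [X on ray FJ]
2. ∠FXY = 37°  [△YXF]
3. ∠JXY = 143°  [linear pair at X on JF]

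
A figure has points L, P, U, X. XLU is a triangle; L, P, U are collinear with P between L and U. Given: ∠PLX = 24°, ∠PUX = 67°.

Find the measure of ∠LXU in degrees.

∠LXU = 89°

1. ∠ULX = 24°  [P on ray LU]
2. ∠LUX = 67°  [P on ray UL]
3. ∠LXU = 89°  [△XLU]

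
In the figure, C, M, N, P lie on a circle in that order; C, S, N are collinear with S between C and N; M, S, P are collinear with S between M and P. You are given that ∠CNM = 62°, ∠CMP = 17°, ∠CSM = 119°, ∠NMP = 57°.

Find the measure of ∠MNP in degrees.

∠MNP = 79°

1. ∠CPM = 62°  [same arc CM]
2. ∠MCP = 101°  [△CMP]
3. ∠MNP = 79°  [cyclic CMNP, opposite ∠C+∠N]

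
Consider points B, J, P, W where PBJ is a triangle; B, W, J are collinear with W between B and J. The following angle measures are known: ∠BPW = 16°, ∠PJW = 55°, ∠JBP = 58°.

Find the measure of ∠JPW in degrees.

∠JPW = 51°

1. ∠PBW = 58°  [W on ray BJ]
2. ∠BWP = 106°  [△PBW]
3. ∠JWP = 74°  [linear pair at W on BJ]
4. ∠JPW = 51°  [△PWJ]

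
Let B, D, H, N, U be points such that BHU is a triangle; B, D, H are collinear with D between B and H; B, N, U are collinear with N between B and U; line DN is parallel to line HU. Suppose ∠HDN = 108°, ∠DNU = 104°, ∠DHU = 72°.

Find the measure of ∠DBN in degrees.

∠DBN = 32°

1. ∠BDN = 72°  [linear pair at D on BH]
2. ∠BND = 76°  [linear pair at N on BU]
3. ∠DBN = 32°  [△BDN]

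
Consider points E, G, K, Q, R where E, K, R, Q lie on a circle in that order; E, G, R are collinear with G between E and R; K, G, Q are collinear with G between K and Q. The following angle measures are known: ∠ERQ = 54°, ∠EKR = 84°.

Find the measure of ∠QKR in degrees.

1. ∠EQR = 96°  [cyclic EKRQ, opposite ∠K+∠Q]
2. ∠QER = 30°  [△ERQ]
3. ∠QKR = 30°  [same arc RQ]

∠QKR = 30°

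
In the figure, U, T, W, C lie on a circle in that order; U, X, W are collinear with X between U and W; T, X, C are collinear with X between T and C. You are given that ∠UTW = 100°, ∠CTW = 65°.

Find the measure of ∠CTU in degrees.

1. ∠UCW = 80°  [cyclic UTWC, opposite ∠T+∠C]
2. ∠CUW = 65°  [same arc WC]
3. ∠CWU = 35°  [△UWC]
4. ∠CTU = 35°  [same arc UC]

∠CTU = 35°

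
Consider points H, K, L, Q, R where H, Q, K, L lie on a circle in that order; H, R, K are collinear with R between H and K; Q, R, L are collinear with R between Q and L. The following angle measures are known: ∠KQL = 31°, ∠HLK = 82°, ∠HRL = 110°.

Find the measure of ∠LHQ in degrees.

∠LHQ = 74°

1. ∠KHL = 31°  [same arc KL]
2. ∠HKL = 67°  [△HKL]
3. ∠HLQ = 39°  [△HRL]
4. ∠HQL = 67°  [same arc HL]
5. ∠LHQ = 74°  [△HQL]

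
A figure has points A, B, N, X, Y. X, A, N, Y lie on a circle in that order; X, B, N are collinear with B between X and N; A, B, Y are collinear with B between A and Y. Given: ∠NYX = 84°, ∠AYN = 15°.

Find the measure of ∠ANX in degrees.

∠ANX = 69°

1. ∠NAX = 96°  [cyclic XANY, opposite ∠A+∠Y]
2. ∠AXN = 15°  [same arc AN]
3. ∠ANX = 69°  [△XAN]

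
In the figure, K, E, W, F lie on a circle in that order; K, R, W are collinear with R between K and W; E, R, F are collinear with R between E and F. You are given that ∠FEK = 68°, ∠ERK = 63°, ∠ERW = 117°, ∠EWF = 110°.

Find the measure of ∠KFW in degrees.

∠KFW = 91°

1. ∠FWK = 68°  [same arc KF]
2. ∠FRK = 117°  [vertical angles at R]
3. ∠EKF = 70°  [cyclic KEWF, opposite ∠K+∠W]
4. ∠EFK = 42°  [△KEF]
5. ∠FKW = 21°  [△KRF]
6. ∠KFW = 91°  [△KWF]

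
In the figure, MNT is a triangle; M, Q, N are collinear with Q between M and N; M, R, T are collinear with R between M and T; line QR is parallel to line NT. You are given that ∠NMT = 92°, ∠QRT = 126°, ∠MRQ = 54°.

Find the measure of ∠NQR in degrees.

∠NQR = 146°

1. ∠QMR = 92°  [Q on MN, R on MT]
2. ∠MQR = 34°  [△MQR]
3. ∠NQR = 146°  [linear pair at Q on MN]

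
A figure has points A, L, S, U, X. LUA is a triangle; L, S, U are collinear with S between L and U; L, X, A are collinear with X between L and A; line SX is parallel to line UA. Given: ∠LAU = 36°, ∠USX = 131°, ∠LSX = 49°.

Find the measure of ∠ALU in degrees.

1. ∠LXS = 36°  [SX∥UA, corresponding at X]
2. ∠SLX = 95°  [△LSX]
3. ∠ALU = 95°  [S on LU, X on LA]

∠ALU = 95°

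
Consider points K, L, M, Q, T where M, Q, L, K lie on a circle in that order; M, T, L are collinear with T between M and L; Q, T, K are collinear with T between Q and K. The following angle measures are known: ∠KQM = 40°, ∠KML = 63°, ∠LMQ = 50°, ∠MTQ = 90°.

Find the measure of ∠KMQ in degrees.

∠KMQ = 113°

1. ∠KQL = 63°  [same arc LK]
2. ∠LKQ = 50°  [same arc QL]
3. ∠KLQ = 67°  [△QLK]
4. ∠KMQ = 113°  [cyclic MQLK, opposite ∠M+∠L]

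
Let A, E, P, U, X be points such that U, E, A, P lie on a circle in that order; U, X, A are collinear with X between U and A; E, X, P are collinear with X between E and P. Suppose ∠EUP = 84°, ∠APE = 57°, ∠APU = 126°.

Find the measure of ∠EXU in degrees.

∠EXU = 96°

1. ∠EAP = 96°  [cyclic UEAP, opposite ∠U+∠A]
2. ∠AUE = 57°  [same arc EA]
3. ∠AEP = 27°  [△EAP]
4. ∠AEU = 54°  [cyclic UEAP, opposite ∠E+∠P]
5. ∠EAU = 69°  [△UEA]
6. ∠AXE = 84°  [△EXA]
7. ∠EXU = 96°  [linear pair at X on UA]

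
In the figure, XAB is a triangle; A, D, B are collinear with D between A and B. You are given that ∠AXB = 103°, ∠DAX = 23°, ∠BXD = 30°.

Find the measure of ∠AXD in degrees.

1. ∠BAX = 23°  [D on ray AB]
2. ∠ABX = 54°  [△XAB]
3. ∠DBX = 54°  [D on ray BA]
4. ∠BDX = 96°  [△XDB]
5. ∠ADX = 84°  [linear pair at D on AB]
6. ∠AXD = 73°  [△XAD]

∠AXD = 73°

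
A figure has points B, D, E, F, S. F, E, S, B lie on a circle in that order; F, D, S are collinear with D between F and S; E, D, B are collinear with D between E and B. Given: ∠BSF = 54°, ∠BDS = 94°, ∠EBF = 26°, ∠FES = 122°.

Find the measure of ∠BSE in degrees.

∠BSE = 80°

1. ∠BEF = 54°  [same arc FB]
2. ∠BFE = 100°  [△FEB]
3. ∠BSE = 80°  [cyclic FESB, opposite ∠F+∠S]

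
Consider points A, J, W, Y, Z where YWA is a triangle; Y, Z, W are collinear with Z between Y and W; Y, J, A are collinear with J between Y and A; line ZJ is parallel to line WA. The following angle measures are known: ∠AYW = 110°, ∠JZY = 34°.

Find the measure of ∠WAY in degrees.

∠WAY = 36°

1. ∠JYZ = 110°  [Z on YW, J on YA]
2. ∠YJZ = 36°  [△YZJ]
3. ∠WAY = 36°  [ZJ∥WA, corresponding at J]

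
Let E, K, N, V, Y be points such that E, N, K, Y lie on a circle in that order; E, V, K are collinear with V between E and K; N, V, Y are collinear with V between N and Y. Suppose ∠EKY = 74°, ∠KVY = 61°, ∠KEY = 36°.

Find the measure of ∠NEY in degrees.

1. ∠ENY = 74°  [same arc EY]
2. ∠EVY = 119°  [linear pair at V on EK]
3. ∠EYN = 25°  [△EVY]
4. ∠NEY = 81°  [△ENY]

∠NEY = 81°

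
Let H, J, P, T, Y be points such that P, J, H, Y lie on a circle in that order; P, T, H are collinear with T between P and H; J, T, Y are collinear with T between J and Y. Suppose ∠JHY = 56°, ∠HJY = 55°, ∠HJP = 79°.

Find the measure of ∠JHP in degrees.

1. ∠HYJ = 69°  [△JHY]
2. ∠HPJ = 69°  [same arc JH]
3. ∠JHP = 32°  [△PJH]

∠JHP = 32°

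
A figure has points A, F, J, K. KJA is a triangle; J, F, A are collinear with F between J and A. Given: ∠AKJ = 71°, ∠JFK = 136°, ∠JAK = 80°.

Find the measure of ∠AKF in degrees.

∠AKF = 56°

1. ∠AFK = 44°  [linear pair at F on JA]
2. ∠FAK = 80°  [F on ray AJ]
3. ∠AKF = 56°  [△KFA]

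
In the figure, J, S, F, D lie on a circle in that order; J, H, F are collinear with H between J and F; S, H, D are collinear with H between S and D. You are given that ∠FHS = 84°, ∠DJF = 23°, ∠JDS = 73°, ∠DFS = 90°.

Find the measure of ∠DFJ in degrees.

1. ∠DHJ = 84°  [vertical angles at H]
2. ∠DSF = 23°  [same arc FD]
3. ∠FDS = 67°  [△SFD]
4. ∠DHF = 96°  [linear pair at H on JF]
5. ∠DFJ = 17°  [△FHD]

∠DFJ = 17°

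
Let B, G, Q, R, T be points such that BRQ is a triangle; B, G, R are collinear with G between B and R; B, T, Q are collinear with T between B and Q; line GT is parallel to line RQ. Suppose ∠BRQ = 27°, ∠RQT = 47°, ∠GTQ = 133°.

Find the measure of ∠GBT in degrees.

∠GBT = 106°

1. ∠BGT = 27°  [GT∥RQ, corresponding at G]
2. ∠BTG = 47°  [linear pair at T on BQ]
3. ∠GBT = 106°  [△BGT]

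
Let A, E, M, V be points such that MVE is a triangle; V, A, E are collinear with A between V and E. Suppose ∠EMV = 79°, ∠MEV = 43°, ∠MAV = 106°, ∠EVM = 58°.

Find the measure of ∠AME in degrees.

∠AME = 63°

1. ∠AEM = 43°  [A on ray EV]
2. ∠EAM = 74°  [linear pair at A on VE]
3. ∠AME = 63°  [△MAE]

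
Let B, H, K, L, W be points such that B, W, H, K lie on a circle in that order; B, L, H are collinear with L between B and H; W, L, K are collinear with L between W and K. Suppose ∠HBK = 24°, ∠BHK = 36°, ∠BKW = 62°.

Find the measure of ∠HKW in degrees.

∠HKW = 58°

1. ∠BLK = 94°  [△BLK]
2. ∠HLK = 86°  [linear pair at L on BH]
3. ∠HKW = 58°  [△HLK]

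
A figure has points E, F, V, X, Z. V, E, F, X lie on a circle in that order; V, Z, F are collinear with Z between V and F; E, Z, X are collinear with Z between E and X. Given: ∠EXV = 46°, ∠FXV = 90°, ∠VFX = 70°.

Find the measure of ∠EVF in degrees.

∠EVF = 44°

1. ∠EFV = 46°  [same arc VE]
2. ∠FEV = 90°  [cyclic VEFX, opposite ∠E+∠X]
3. ∠EVF = 44°  [△VEF]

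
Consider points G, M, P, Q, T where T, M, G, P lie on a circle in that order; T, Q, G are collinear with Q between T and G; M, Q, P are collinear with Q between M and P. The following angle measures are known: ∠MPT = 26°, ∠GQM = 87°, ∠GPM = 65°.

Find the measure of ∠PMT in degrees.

∠PMT = 22°

1. ∠MQT = 93°  [linear pair at Q on TG]
2. ∠GTM = 65°  [same arc MG]
3. ∠PMT = 22°  [△TQM]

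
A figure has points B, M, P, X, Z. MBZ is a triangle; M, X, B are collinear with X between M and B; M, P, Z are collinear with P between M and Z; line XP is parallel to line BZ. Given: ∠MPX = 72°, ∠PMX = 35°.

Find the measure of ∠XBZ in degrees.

1. ∠MXP = 73°  [△MXP]
2. ∠BXP = 107°  [linear pair at X on MB]
3. ∠XBZ = 73°  [XP∥BZ, co-interior at B–X]

∠XBZ = 73°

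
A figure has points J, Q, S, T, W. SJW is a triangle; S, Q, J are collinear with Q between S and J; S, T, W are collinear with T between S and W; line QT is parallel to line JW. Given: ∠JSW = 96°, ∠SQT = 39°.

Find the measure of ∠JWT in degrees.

∠JWT = 45°

1. ∠QST = 96°  [Q on SJ, T on SW]
2. ∠QTS = 45°  [△SQT]
3. ∠QTW = 135°  [linear pair at T on SW]
4. ∠JWT = 45°  [QT∥JW, co-interior at W–T]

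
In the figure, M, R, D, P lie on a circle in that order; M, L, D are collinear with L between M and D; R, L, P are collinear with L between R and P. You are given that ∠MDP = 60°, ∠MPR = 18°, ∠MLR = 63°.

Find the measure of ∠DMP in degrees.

∠DMP = 45°

1. ∠MDR = 18°  [same arc MR]
2. ∠DLR = 117°  [linear pair at L on MD]
3. ∠DRP = 45°  [△RLD]
4. ∠DMP = 45°  [same arc DP]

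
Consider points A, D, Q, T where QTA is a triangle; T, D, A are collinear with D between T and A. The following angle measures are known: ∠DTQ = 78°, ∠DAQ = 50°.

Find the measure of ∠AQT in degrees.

1. ∠ATQ = 78°  [D on ray TA]
2. ∠QAT = 50°  [D on ray AT]
3. ∠AQT = 52°  [△QTA]

∠AQT = 52°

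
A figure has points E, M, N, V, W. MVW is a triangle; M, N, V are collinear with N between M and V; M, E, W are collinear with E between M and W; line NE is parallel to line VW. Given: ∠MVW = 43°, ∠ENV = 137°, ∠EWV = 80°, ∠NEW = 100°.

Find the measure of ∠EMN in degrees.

∠EMN = 57°

1. ∠ENM = 43°  [NE∥VW, corresponding at N]
2. ∠MEN = 80°  [linear pair at E on MW]
3. ∠EMN = 57°  [△MNE]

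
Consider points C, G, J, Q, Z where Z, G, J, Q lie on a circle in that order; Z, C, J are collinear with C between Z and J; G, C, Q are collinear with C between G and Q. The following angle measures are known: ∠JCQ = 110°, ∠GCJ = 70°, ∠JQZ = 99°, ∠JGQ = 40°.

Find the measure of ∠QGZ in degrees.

∠QGZ = 41°

1. ∠GCZ = 110°  [vertical angles at C]
2. ∠GJZ = 70°  [△GCJ]
3. ∠JGZ = 81°  [cyclic ZGJQ, opposite ∠G+∠Q]
4. ∠GZJ = 29°  [△ZGJ]
5. ∠QGZ = 41°  [△ZCG]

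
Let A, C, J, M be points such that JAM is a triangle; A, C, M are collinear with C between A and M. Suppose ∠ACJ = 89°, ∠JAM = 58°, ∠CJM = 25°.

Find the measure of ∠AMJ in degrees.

∠AMJ = 64°

1. ∠JCM = 91°  [linear pair at C on AM]
2. ∠CMJ = 64°  [△JCM]
3. ∠AMJ = 64°  [C on ray MA]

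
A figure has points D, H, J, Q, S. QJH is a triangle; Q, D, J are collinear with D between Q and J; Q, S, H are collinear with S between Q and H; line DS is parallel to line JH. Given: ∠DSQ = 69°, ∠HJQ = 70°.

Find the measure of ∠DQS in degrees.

1. ∠JHQ = 69°  [DS∥JH, corresponding at S]
2. ∠HQJ = 41°  [△QJH]
3. ∠DQS = 41°  [D on QJ, S on QH]

∠DQS = 41°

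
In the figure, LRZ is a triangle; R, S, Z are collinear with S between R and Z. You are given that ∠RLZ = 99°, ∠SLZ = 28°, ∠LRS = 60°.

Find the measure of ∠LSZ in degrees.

∠LSZ = 131°

1. ∠LRZ = 60°  [S on ray RZ]
2. ∠LZR = 21°  [△LRZ]
3. ∠LZS = 21°  [S on ray ZR]
4. ∠LSZ = 131°  [△LSZ]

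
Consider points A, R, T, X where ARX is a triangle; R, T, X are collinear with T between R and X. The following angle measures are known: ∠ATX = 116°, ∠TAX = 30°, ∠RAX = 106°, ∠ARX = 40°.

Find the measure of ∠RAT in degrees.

∠RAT = 76°

1. ∠ATR = 64°  [linear pair at T on RX]
2. ∠ART = 40°  [T on ray RX]
3. ∠RAT = 76°  [△ART]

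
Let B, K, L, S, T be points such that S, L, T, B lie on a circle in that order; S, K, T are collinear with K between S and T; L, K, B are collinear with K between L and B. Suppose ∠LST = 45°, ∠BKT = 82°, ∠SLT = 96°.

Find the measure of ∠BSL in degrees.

1. ∠LTS = 39°  [△SLT]
2. ∠LKS = 82°  [vertical angles at K]
3. ∠LBS = 39°  [same arc SL]
4. ∠BLS = 53°  [△SKL]
5. ∠BSL = 88°  [△SLB]

∠BSL = 88°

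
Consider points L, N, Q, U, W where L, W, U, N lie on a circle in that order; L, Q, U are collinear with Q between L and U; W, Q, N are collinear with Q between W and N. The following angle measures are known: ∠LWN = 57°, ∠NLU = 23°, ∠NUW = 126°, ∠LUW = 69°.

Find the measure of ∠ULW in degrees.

1. ∠NWU = 23°  [same arc UN]
2. ∠UNW = 31°  [△WUN]
3. ∠ULW = 31°  [same arc WU]

∠ULW = 31°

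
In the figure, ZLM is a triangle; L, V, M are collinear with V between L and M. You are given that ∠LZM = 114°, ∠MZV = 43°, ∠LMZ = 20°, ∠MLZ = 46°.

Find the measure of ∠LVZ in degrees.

∠LVZ = 63°

1. ∠VMZ = 20°  [V on ray ML]
2. ∠MVZ = 117°  [△ZVM]
3. ∠LVZ = 63°  [linear pair at V on LM]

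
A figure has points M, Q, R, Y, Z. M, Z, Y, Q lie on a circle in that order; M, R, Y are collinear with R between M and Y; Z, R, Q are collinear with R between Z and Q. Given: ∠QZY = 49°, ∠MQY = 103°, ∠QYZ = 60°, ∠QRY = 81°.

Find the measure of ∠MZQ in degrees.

1. ∠QMY = 49°  [same arc YQ]
2. ∠MYQ = 28°  [△MYQ]
3. ∠MZQ = 28°  [same arc MQ]

∠MZQ = 28°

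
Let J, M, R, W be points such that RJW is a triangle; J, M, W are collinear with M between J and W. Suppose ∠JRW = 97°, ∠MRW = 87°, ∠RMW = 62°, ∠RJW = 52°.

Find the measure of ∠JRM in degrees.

∠JRM = 10°

1. ∠JMR = 118°  [linear pair at M on JW]
2. ∠MJR = 52°  [M on ray JW]
3. ∠JRM = 10°  [△RJM]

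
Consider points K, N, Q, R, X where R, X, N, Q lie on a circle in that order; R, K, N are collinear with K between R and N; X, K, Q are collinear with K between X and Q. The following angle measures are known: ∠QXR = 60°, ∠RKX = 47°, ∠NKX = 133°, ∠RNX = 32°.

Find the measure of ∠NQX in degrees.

∠NQX = 73°

1. ∠QNR = 60°  [same arc RQ]
2. ∠NKQ = 47°  [vertical angles at K]
3. ∠NQX = 73°  [△NKQ]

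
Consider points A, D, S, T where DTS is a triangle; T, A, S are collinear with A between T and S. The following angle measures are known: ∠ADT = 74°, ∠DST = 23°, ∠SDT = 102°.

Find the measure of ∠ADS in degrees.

∠ADS = 28°

1. ∠DTS = 55°  [△DTS]
2. ∠ASD = 23°  [A on ray ST]
3. ∠ATD = 55°  [A on ray TS]
4. ∠DAT = 51°  [△DTA]
5. ∠DAS = 129°  [linear pair at A on TS]
6. ∠ADS = 28°  [△DAS]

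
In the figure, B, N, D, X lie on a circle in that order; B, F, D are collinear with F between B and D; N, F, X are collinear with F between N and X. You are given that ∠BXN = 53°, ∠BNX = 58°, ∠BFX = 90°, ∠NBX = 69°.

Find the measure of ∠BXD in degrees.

∠BXD = 85°

1. ∠DBX = 37°  [△BFX]
2. ∠BDX = 58°  [same arc BX]
3. ∠BXD = 85°  [△BDX]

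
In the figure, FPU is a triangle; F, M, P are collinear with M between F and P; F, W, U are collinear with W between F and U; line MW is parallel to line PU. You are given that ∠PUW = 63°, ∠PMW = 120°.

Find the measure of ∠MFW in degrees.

1. ∠FUP = 63°  [W on ray UF]
2. ∠FMW = 60°  [linear pair at M on FP]
3. ∠FWM = 63°  [MW∥PU, corresponding at W]
4. ∠MFW = 57°  [△FMW]

∠MFW = 57°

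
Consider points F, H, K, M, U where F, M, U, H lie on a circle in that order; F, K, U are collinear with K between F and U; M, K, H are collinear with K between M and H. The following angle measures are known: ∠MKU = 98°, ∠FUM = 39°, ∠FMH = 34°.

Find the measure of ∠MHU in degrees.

1. ∠FKH = 98°  [vertical angles at K]
2. ∠FUH = 34°  [same arc FH]
3. ∠HKU = 82°  [linear pair at K on FU]
4. ∠MHU = 64°  [△UKH]

∠MHU = 64°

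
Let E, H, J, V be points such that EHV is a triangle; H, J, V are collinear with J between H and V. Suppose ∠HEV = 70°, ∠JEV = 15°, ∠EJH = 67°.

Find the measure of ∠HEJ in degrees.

∠HEJ = 55°

1. ∠EJV = 113°  [linear pair at J on HV]
2. ∠EVJ = 52°  [△EJV]
3. ∠EVH = 52°  [J on ray VH]
4. ∠EHV = 58°  [△EHV]
5. ∠EHJ = 58°  [J on ray HV]
6. ∠HEJ = 55°  [△EHJ]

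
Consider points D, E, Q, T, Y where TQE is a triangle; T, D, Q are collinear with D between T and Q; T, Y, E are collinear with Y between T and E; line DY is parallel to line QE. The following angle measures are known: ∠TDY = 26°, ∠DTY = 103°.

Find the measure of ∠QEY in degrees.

1. ∠DYT = 51°  [△TDY]
2. ∠DYE = 129°  [linear pair at Y on TE]
3. ∠QEY = 51°  [DY∥QE, co-interior at E–Y]

∠QEY = 51°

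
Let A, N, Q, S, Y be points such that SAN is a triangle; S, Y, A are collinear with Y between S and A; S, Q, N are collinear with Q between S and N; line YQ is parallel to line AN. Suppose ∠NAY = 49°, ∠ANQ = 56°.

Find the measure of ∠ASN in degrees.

1. ∠NAS = 49°  [Y on ray AS]
2. ∠ANS = 56°  [Q on ray NS]
3. ∠ASN = 75°  [△SAN]

∠ASN = 75°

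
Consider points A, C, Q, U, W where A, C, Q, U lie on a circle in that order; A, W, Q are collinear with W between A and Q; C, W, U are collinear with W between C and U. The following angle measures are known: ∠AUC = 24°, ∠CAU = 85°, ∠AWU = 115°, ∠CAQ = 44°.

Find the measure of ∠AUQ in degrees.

1. ∠ACU = 71°  [△ACU]
2. ∠QAU = 41°  [△AWU]
3. ∠AQU = 71°  [same arc AU]
4. ∠AUQ = 68°  [△AQU]

∠AUQ = 68°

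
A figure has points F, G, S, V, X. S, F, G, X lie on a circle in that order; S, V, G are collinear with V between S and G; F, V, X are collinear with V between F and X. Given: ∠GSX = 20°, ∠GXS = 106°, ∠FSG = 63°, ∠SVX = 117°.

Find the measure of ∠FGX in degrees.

∠FGX = 97°

1. ∠GFX = 20°  [same arc GX]
2. ∠FXG = 63°  [same arc FG]
3. ∠FGX = 97°  [△FGX]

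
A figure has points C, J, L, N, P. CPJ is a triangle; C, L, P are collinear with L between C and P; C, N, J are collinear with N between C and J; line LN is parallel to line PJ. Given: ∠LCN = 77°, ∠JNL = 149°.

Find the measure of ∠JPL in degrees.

1. ∠CNL = 31°  [linear pair at N on CJ]
2. ∠CLN = 72°  [△CLN]
3. ∠NLP = 108°  [linear pair at L on CP]
4. ∠JPL = 72°  [LN∥PJ, co-interior at P–L]

∠JPL = 72°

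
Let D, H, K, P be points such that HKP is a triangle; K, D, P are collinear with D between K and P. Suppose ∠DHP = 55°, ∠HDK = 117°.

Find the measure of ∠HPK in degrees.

1. ∠HDP = 63°  [linear pair at D on KP]
2. ∠DPH = 62°  [△HDP]
3. ∠HPK = 62°  [D on ray PK]

∠HPK = 62°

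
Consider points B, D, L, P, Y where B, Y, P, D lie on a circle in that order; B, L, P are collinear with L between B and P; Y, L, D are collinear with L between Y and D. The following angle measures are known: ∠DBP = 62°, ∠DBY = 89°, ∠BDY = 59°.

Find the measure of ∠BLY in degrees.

∠BLY = 121°

1. ∠DYP = 62°  [same arc PD]
2. ∠BPY = 59°  [same arc BY]
3. ∠PLY = 59°  [△YLP]
4. ∠BLY = 121°  [linear pair at L on BP]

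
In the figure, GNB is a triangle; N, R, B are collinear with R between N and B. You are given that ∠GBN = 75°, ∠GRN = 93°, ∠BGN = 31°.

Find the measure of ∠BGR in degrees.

∠BGR = 18°

1. ∠GBR = 75°  [R on ray BN]
2. ∠BRG = 87°  [linear pair at R on NB]
3. ∠BGR = 18°  [△GRB]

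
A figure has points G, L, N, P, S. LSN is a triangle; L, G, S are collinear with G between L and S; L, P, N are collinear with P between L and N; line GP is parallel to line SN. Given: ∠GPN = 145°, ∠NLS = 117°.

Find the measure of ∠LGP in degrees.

1. ∠GPL = 35°  [linear pair at P on LN]
2. ∠GLP = 117°  [G on LS, P on LN]
3. ∠LGP = 28°  [△LGP]

∠LGP = 28°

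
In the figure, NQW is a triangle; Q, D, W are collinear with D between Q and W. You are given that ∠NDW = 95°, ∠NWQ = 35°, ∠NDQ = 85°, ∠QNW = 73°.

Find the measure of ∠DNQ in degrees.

∠DNQ = 23°

1. ∠NQW = 72°  [△NQW]
2. ∠DQN = 72°  [D on ray QW]
3. ∠DNQ = 23°  [△NQD]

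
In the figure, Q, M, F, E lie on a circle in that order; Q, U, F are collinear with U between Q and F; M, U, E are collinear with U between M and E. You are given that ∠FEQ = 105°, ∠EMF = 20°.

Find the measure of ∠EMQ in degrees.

∠EMQ = 55°

1. ∠EQF = 20°  [same arc FE]
2. ∠EFQ = 55°  [△QFE]
3. ∠EMQ = 55°  [same arc QE]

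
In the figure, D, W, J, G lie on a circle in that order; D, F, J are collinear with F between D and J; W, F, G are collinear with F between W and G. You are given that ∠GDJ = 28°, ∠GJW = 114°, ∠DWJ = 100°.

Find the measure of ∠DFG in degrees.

∠DFG = 110°

1. ∠GWJ = 28°  [same arc JG]
2. ∠JGW = 38°  [△WJG]
3. ∠DGJ = 80°  [cyclic DWJG, opposite ∠W+∠G]
4. ∠DJG = 72°  [△DJG]
5. ∠GFJ = 70°  [△JFG]
6. ∠DFG = 110°  [linear pair at F on DJ]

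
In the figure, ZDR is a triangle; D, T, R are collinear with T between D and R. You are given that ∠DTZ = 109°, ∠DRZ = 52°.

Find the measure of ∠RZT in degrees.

1. ∠RTZ = 71°  [linear pair at T on DR]
2. ∠TRZ = 52°  [T on ray RD]
3. ∠RZT = 57°  [△ZTR]

∠RZT = 57°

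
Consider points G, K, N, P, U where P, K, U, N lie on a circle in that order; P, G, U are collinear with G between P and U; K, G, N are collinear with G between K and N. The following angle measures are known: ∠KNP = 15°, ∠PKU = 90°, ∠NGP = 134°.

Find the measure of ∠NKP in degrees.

∠NKP = 59°

1. ∠NPU = 31°  [△PGN]
2. ∠PNU = 90°  [cyclic PKUN, opposite ∠K+∠N]
3. ∠NUP = 59°  [△PUN]
4. ∠NKP = 59°  [same arc PN]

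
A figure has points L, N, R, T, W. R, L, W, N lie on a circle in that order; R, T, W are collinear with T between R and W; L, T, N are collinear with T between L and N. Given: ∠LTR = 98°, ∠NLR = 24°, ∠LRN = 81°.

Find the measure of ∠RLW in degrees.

∠RLW = 47°

1. ∠LRW = 58°  [△RTL]
2. ∠LNR = 75°  [△RLN]
3. ∠LWR = 75°  [same arc RL]
4. ∠RLW = 47°  [△RLW]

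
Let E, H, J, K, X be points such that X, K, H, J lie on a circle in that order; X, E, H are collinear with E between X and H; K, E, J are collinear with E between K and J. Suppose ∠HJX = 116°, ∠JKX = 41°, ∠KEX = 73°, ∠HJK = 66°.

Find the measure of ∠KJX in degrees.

∠KJX = 50°

1. ∠HKX = 64°  [cyclic XKHJ, opposite ∠K+∠J]
2. ∠HXK = 66°  [△XEK]
3. ∠KHX = 50°  [△XKH]
4. ∠KJX = 50°  [same arc XK]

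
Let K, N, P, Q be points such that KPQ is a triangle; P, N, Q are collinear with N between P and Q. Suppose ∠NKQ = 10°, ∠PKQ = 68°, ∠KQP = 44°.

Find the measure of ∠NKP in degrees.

∠NKP = 58°

1. ∠KPQ = 68°  [△KPQ]
2. ∠KQN = 44°  [N on ray QP]
3. ∠KPN = 68°  [N on ray PQ]
4. ∠KNQ = 126°  [△KNQ]
5. ∠KNP = 54°  [linear pair at N on PQ]
6. ∠NKP = 58°  [△KPN]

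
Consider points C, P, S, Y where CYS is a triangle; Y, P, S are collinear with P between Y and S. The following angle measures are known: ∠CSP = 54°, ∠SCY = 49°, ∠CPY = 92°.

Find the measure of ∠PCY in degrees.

∠PCY = 11°

1. ∠CSY = 54°  [P on ray SY]
2. ∠CYS = 77°  [△CYS]
3. ∠CYP = 77°  [P on ray YS]
4. ∠PCY = 11°  [△CYP]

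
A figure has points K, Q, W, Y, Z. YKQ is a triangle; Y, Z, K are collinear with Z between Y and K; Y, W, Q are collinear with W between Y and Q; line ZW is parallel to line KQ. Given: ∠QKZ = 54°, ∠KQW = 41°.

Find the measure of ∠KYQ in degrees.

1. ∠QKY = 54°  [Z on ray KY]
2. ∠KQY = 41°  [W on ray QY]
3. ∠KYQ = 85°  [△YKQ]

∠KYQ = 85°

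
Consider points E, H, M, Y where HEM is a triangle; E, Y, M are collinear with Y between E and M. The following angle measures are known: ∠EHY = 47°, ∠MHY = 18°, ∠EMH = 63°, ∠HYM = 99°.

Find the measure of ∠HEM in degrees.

∠HEM = 52°

1. ∠EYH = 81°  [linear pair at Y on EM]
2. ∠HEY = 52°  [△HEY]
3. ∠HEM = 52°  [Y on ray EM]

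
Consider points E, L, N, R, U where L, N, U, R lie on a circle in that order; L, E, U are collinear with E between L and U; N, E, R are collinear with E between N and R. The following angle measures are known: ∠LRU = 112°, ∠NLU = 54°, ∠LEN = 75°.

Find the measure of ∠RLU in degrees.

1. ∠NRU = 54°  [same arc NU]
2. ∠REU = 75°  [vertical angles at E]
3. ∠LUR = 51°  [△UER]
4. ∠RLU = 17°  [△LUR]

∠RLU = 17°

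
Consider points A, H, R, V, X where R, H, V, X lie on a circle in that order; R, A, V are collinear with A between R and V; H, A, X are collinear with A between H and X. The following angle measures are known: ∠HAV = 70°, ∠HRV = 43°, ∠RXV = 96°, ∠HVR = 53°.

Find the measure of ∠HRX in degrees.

1. ∠HAR = 110°  [linear pair at A on RV]
2. ∠RHX = 27°  [△RAH]
3. ∠HXR = 53°  [same arc RH]
4. ∠HRX = 100°  [△RHX]

∠HRX = 100°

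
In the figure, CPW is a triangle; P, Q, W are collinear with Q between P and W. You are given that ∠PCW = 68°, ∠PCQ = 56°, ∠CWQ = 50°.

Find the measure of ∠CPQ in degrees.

∠CPQ = 62°

1. ∠CWP = 50°  [Q on ray WP]
2. ∠CPW = 62°  [△CPW]
3. ∠CPQ = 62°  [Q on ray PW]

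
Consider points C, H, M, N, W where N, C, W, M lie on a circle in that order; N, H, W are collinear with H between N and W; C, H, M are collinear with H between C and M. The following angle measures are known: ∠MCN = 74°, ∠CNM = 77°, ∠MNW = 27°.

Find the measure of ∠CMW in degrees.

∠CMW = 50°

1. ∠CWM = 103°  [cyclic NCWM, opposite ∠N+∠W]
2. ∠MCW = 27°  [same arc WM]
3. ∠CMW = 50°  [△CWM]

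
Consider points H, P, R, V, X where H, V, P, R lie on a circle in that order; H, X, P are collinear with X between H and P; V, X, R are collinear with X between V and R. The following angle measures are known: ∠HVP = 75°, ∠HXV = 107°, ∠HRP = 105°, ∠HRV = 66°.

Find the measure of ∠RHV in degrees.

∠RHV = 80°

1. ∠HPV = 66°  [same arc HV]
2. ∠PHV = 39°  [△HVP]
3. ∠HVR = 34°  [△HXV]
4. ∠RHV = 80°  [△HVR]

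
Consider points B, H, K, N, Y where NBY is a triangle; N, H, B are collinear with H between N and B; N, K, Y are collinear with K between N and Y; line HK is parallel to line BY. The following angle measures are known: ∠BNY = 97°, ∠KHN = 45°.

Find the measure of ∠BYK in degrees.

1. ∠HNK = 97°  [H on NB, K on NY]
2. ∠HKN = 38°  [△NHK]
3. ∠HKY = 142°  [linear pair at K on NY]
4. ∠BYK = 38°  [HK∥BY, co-interior at Y–K]

∠BYK = 38°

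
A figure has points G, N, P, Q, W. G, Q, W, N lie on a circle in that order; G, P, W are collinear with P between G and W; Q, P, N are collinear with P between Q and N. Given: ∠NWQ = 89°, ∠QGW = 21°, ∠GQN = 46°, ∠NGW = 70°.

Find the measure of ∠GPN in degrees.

∠GPN = 67°

1. ∠NGQ = 91°  [cyclic GQWN, opposite ∠G+∠W]
2. ∠GNQ = 43°  [△GQN]
3. ∠GPN = 67°  [△GPN]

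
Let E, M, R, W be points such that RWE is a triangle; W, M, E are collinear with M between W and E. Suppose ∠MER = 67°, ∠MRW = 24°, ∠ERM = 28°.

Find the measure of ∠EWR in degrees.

∠EWR = 61°

1. ∠EMR = 85°  [△RME]
2. ∠RMW = 95°  [linear pair at M on WE]
3. ∠MWR = 61°  [△RWM]
4. ∠EWR = 61°  [M on ray WE]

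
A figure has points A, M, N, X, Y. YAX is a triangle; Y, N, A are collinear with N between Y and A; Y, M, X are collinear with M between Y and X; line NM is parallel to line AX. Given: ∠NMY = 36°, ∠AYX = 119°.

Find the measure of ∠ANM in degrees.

∠ANM = 155°

1. ∠AXY = 36°  [NM∥AX, corresponding at M]
2. ∠XAY = 25°  [△YAX]
3. ∠MNY = 25°  [NM∥AX, corresponding at N]
4. ∠ANM = 155°  [linear pair at N on YA]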